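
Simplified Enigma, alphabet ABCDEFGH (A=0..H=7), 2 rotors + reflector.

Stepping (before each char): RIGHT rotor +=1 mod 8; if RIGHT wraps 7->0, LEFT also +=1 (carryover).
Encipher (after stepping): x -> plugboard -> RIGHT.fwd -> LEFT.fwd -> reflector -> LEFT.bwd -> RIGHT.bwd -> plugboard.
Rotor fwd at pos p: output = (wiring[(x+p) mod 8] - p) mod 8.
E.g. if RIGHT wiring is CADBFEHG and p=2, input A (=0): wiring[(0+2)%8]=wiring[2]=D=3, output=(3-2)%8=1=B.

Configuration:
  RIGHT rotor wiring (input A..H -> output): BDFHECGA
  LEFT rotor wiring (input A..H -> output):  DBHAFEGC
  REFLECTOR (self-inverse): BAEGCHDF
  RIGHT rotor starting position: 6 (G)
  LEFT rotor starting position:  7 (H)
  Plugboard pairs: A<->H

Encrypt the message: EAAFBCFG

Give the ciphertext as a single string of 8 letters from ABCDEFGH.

Answer: FGCDDDEH

Derivation:
Char 1 ('E'): step: R->7, L=7; E->plug->E->R->A->L->D->refl->G->L'->F->R'->F->plug->F
Char 2 ('A'): step: R->0, L->0 (L advanced); A->plug->H->R->A->L->D->refl->G->L'->G->R'->G->plug->G
Char 3 ('A'): step: R->1, L=0; A->plug->H->R->A->L->D->refl->G->L'->G->R'->C->plug->C
Char 4 ('F'): step: R->2, L=0; F->plug->F->R->G->L->G->refl->D->L'->A->R'->D->plug->D
Char 5 ('B'): step: R->3, L=0; B->plug->B->R->B->L->B->refl->A->L'->D->R'->D->plug->D
Char 6 ('C'): step: R->4, L=0; C->plug->C->R->C->L->H->refl->F->L'->E->R'->D->plug->D
Char 7 ('F'): step: R->5, L=0; F->plug->F->R->A->L->D->refl->G->L'->G->R'->E->plug->E
Char 8 ('G'): step: R->6, L=0; G->plug->G->R->G->L->G->refl->D->L'->A->R'->A->plug->H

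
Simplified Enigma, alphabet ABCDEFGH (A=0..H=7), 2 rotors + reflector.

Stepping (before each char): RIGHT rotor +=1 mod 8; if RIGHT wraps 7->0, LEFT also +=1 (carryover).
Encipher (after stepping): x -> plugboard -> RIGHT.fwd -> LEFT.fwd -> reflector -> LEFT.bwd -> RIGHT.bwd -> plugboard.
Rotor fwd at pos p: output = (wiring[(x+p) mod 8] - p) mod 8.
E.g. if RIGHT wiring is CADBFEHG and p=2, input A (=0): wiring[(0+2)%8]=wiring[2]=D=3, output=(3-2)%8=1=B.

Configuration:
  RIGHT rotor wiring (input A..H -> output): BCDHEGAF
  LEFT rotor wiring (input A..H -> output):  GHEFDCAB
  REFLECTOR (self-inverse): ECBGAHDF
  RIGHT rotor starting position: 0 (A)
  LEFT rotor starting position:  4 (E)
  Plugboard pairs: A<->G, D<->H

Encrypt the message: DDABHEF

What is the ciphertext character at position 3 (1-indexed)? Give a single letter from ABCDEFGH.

Char 1 ('D'): step: R->1, L=4; D->plug->H->R->A->L->H->refl->F->L'->D->R'->D->plug->H
Char 2 ('D'): step: R->2, L=4; D->plug->H->R->A->L->H->refl->F->L'->D->R'->F->plug->F
Char 3 ('A'): step: R->3, L=4; A->plug->G->R->H->L->B->refl->C->L'->E->R'->A->plug->G

G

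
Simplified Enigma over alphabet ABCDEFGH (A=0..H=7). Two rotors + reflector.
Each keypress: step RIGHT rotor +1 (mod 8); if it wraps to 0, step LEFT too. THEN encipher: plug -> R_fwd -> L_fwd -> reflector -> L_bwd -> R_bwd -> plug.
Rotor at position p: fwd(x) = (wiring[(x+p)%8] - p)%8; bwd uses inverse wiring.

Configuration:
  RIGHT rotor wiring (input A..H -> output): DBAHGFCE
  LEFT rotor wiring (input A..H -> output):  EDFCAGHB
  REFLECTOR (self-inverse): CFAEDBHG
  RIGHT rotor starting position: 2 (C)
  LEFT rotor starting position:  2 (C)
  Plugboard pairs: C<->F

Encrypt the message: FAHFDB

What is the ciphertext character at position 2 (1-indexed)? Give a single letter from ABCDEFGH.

Char 1 ('F'): step: R->3, L=2; F->plug->C->R->C->L->G->refl->H->L'->F->R'->H->plug->H
Char 2 ('A'): step: R->4, L=2; A->plug->A->R->C->L->G->refl->H->L'->F->R'->F->plug->C

C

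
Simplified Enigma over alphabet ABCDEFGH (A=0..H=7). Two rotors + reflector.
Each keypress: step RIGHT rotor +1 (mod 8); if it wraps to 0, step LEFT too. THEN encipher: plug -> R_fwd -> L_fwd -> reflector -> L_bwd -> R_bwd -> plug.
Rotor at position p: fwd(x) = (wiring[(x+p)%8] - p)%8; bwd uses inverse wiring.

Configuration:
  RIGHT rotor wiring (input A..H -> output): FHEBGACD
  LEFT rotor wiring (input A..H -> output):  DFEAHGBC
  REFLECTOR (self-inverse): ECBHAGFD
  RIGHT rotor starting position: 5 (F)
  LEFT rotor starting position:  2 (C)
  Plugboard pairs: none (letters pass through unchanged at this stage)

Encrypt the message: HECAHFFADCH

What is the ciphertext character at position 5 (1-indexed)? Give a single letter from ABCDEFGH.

Char 1 ('H'): step: R->6, L=2; H->plug->H->R->C->L->F->refl->G->L'->B->R'->D->plug->D
Char 2 ('E'): step: R->7, L=2; E->plug->E->R->C->L->F->refl->G->L'->B->R'->G->plug->G
Char 3 ('C'): step: R->0, L->3 (L advanced); C->plug->C->R->E->L->H->refl->D->L'->C->R'->G->plug->G
Char 4 ('A'): step: R->1, L=3; A->plug->A->R->G->L->C->refl->B->L'->H->R'->E->plug->E
Char 5 ('H'): step: R->2, L=3; H->plug->H->R->F->L->A->refl->E->L'->B->R'->F->plug->F

F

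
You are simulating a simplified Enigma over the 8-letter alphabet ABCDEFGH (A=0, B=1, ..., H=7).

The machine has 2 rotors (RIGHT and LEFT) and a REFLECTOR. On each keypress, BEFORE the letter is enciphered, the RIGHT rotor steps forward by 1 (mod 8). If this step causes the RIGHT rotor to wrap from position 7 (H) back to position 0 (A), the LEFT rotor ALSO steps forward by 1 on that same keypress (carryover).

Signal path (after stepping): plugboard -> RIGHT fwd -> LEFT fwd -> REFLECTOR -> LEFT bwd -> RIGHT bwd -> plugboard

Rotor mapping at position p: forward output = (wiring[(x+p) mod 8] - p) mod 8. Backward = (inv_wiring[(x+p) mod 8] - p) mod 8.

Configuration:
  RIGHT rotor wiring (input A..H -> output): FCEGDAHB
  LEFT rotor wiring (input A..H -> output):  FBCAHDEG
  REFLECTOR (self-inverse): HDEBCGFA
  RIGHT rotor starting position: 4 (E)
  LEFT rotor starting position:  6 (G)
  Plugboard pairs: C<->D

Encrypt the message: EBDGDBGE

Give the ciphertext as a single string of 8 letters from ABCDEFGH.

Char 1 ('E'): step: R->5, L=6; E->plug->E->R->F->L->C->refl->E->L'->E->R'->C->plug->D
Char 2 ('B'): step: R->6, L=6; B->plug->B->R->D->L->D->refl->B->L'->G->R'->E->plug->E
Char 3 ('D'): step: R->7, L=6; D->plug->C->R->D->L->D->refl->B->L'->G->R'->B->plug->B
Char 4 ('G'): step: R->0, L->7 (L advanced); G->plug->G->R->H->L->F->refl->G->L'->B->R'->H->plug->H
Char 5 ('D'): step: R->1, L=7; D->plug->C->R->F->L->A->refl->H->L'->A->R'->G->plug->G
Char 6 ('B'): step: R->2, L=7; B->plug->B->R->E->L->B->refl->D->L'->D->R'->G->plug->G
Char 7 ('G'): step: R->3, L=7; G->plug->G->R->H->L->F->refl->G->L'->B->R'->H->plug->H
Char 8 ('E'): step: R->4, L=7; E->plug->E->R->B->L->G->refl->F->L'->H->R'->A->plug->A

Answer: DEBHGGHA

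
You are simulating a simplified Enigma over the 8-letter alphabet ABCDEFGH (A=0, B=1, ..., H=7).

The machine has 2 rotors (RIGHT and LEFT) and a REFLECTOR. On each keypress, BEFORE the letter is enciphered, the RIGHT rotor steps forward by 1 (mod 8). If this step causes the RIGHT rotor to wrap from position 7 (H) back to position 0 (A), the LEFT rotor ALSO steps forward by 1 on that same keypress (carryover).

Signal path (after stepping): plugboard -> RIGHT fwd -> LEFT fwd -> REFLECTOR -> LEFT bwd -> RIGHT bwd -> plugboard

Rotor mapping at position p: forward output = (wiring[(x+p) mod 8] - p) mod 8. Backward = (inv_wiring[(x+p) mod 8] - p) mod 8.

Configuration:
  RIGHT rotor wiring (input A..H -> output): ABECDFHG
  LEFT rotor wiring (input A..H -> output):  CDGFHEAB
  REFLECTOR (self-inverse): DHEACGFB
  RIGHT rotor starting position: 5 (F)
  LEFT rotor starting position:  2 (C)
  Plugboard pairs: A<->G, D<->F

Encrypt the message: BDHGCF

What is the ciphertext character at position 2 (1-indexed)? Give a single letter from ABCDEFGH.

Char 1 ('B'): step: R->6, L=2; B->plug->B->R->A->L->E->refl->C->L'->D->R'->D->plug->F
Char 2 ('D'): step: R->7, L=2; D->plug->F->R->E->L->G->refl->F->L'->C->R'->C->plug->C

C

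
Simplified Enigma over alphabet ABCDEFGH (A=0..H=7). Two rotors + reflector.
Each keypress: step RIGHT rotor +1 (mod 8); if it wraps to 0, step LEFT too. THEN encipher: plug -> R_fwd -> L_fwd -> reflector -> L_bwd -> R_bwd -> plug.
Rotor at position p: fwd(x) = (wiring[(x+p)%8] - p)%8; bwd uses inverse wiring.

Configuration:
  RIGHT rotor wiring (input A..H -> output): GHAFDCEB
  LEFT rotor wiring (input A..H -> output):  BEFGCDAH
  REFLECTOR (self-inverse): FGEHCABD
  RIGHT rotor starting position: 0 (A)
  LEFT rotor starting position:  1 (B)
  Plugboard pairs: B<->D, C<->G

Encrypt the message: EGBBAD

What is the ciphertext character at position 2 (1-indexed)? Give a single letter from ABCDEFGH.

Char 1 ('E'): step: R->1, L=1; E->plug->E->R->B->L->E->refl->C->L'->E->R'->C->plug->G
Char 2 ('G'): step: R->2, L=1; G->plug->C->R->B->L->E->refl->C->L'->E->R'->G->plug->C

C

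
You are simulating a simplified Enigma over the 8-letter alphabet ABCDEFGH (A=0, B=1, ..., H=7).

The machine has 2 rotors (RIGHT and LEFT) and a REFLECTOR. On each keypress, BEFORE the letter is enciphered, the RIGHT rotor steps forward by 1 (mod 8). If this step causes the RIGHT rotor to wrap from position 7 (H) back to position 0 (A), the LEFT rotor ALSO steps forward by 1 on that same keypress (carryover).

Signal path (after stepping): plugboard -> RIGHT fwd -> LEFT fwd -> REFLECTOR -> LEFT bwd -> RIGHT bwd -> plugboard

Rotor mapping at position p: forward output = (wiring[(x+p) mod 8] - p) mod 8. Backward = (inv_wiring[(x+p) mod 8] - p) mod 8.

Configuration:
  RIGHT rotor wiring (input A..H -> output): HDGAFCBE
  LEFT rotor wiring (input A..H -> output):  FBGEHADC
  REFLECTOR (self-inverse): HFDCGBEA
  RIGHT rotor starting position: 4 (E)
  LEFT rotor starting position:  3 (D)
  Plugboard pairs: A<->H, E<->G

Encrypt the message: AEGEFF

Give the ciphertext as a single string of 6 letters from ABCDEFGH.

Answer: DDFBAG

Derivation:
Char 1 ('A'): step: R->5, L=3; A->plug->H->R->A->L->B->refl->F->L'->C->R'->D->plug->D
Char 2 ('E'): step: R->6, L=3; E->plug->G->R->H->L->D->refl->C->L'->F->R'->D->plug->D
Char 3 ('G'): step: R->7, L=3; G->plug->E->R->B->L->E->refl->G->L'->G->R'->F->plug->F
Char 4 ('E'): step: R->0, L->4 (L advanced); E->plug->G->R->B->L->E->refl->G->L'->D->R'->B->plug->B
Char 5 ('F'): step: R->1, L=4; F->plug->F->R->A->L->D->refl->C->L'->G->R'->H->plug->A
Char 6 ('F'): step: R->2, L=4; F->plug->F->R->C->L->H->refl->A->L'->H->R'->E->plug->G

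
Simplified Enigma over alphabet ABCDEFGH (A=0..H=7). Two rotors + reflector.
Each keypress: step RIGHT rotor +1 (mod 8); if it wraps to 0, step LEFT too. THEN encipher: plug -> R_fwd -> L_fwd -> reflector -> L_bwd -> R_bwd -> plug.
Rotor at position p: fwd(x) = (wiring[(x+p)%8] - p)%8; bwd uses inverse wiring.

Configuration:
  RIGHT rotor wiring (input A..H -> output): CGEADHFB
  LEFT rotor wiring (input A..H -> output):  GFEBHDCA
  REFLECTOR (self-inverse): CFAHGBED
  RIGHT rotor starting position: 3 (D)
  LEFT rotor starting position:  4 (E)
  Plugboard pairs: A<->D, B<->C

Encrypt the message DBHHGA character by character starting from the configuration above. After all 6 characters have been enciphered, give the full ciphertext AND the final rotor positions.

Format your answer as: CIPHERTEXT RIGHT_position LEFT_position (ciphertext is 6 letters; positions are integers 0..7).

Char 1 ('D'): step: R->4, L=4; D->plug->A->R->H->L->F->refl->B->L'->F->R'->D->plug->A
Char 2 ('B'): step: R->5, L=4; B->plug->C->R->E->L->C->refl->A->L'->G->R'->H->plug->H
Char 3 ('H'): step: R->6, L=4; H->plug->H->R->B->L->H->refl->D->L'->A->R'->D->plug->A
Char 4 ('H'): step: R->7, L=4; H->plug->H->R->G->L->A->refl->C->L'->E->R'->F->plug->F
Char 5 ('G'): step: R->0, L->5 (L advanced); G->plug->G->R->F->L->H->refl->D->L'->C->R'->A->plug->D
Char 6 ('A'): step: R->1, L=5; A->plug->D->R->C->L->D->refl->H->L'->F->R'->A->plug->D
Final: ciphertext=AHAFDD, RIGHT=1, LEFT=5

Answer: AHAFDD 1 5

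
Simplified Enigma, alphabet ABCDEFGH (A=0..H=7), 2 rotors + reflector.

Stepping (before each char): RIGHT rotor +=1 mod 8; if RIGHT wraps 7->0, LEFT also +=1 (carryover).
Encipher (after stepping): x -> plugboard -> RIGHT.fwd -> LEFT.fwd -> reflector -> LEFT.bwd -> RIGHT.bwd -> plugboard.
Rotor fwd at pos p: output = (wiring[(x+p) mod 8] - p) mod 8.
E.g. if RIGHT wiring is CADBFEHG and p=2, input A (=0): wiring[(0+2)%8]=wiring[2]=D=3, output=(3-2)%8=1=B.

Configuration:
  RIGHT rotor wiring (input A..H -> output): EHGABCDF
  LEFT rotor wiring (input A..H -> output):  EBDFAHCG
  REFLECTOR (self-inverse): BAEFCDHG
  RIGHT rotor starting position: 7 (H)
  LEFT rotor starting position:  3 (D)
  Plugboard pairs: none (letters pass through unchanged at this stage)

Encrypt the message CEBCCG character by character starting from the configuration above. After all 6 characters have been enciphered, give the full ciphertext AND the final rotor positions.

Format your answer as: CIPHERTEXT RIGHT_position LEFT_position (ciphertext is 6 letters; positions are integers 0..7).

Char 1 ('C'): step: R->0, L->4 (L advanced); C->plug->C->R->G->L->H->refl->G->L'->C->R'->F->plug->F
Char 2 ('E'): step: R->1, L=4; E->plug->E->R->B->L->D->refl->F->L'->F->R'->B->plug->B
Char 3 ('B'): step: R->2, L=4; B->plug->B->R->G->L->H->refl->G->L'->C->R'->G->plug->G
Char 4 ('C'): step: R->3, L=4; C->plug->C->R->H->L->B->refl->A->L'->E->R'->G->plug->G
Char 5 ('C'): step: R->4, L=4; C->plug->C->R->H->L->B->refl->A->L'->E->R'->H->plug->H
Char 6 ('G'): step: R->5, L=4; G->plug->G->R->D->L->C->refl->E->L'->A->R'->C->plug->C
Final: ciphertext=FBGGHC, RIGHT=5, LEFT=4

Answer: FBGGHC 5 4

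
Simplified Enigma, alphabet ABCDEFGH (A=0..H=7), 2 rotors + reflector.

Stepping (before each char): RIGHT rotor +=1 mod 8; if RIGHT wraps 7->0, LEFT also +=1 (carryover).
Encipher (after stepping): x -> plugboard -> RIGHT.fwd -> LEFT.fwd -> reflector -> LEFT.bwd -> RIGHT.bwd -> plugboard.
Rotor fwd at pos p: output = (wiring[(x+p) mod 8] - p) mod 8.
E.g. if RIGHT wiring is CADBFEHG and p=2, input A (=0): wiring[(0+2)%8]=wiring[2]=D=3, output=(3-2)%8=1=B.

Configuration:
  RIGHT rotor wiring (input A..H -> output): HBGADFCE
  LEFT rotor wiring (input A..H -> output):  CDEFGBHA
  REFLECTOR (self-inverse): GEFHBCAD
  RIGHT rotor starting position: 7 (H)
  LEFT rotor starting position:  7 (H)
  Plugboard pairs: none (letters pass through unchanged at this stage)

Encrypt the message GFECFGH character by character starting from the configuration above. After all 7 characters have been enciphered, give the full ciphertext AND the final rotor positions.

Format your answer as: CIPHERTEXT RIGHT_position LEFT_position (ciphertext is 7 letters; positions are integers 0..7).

Char 1 ('G'): step: R->0, L->0 (L advanced); G->plug->G->R->C->L->E->refl->B->L'->F->R'->F->plug->F
Char 2 ('F'): step: R->1, L=0; F->plug->F->R->B->L->D->refl->H->L'->G->R'->H->plug->H
Char 3 ('E'): step: R->2, L=0; E->plug->E->R->A->L->C->refl->F->L'->D->R'->D->plug->D
Char 4 ('C'): step: R->3, L=0; C->plug->C->R->C->L->E->refl->B->L'->F->R'->A->plug->A
Char 5 ('F'): step: R->4, L=0; F->plug->F->R->F->L->B->refl->E->L'->C->R'->G->plug->G
Char 6 ('G'): step: R->5, L=0; G->plug->G->R->D->L->F->refl->C->L'->A->R'->A->plug->A
Char 7 ('H'): step: R->6, L=0; H->plug->H->R->H->L->A->refl->G->L'->E->R'->A->plug->A
Final: ciphertext=FHDAGAA, RIGHT=6, LEFT=0

Answer: FHDAGAA 6 0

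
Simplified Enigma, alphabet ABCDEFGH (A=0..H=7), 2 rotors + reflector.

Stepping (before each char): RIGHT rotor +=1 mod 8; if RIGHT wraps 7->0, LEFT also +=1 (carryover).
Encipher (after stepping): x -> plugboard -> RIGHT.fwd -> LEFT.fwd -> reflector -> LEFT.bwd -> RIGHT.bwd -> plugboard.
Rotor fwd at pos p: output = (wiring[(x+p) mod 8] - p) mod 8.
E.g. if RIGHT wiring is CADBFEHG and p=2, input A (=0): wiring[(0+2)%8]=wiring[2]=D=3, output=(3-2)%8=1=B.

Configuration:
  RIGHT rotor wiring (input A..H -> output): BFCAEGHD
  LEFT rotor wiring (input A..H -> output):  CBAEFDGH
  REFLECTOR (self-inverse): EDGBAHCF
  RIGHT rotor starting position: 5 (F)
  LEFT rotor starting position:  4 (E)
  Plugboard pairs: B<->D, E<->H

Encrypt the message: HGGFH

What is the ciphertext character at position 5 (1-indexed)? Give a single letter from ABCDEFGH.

Char 1 ('H'): step: R->6, L=4; H->plug->E->R->E->L->G->refl->C->L'->C->R'->F->plug->F
Char 2 ('G'): step: R->7, L=4; G->plug->G->R->H->L->A->refl->E->L'->G->R'->C->plug->C
Char 3 ('G'): step: R->0, L->5 (L advanced); G->plug->G->R->H->L->A->refl->E->L'->E->R'->E->plug->H
Char 4 ('F'): step: R->1, L=5; F->plug->F->R->G->L->H->refl->F->L'->D->R'->D->plug->B
Char 5 ('H'): step: R->2, L=5; H->plug->E->R->F->L->D->refl->B->L'->B->R'->F->plug->F

F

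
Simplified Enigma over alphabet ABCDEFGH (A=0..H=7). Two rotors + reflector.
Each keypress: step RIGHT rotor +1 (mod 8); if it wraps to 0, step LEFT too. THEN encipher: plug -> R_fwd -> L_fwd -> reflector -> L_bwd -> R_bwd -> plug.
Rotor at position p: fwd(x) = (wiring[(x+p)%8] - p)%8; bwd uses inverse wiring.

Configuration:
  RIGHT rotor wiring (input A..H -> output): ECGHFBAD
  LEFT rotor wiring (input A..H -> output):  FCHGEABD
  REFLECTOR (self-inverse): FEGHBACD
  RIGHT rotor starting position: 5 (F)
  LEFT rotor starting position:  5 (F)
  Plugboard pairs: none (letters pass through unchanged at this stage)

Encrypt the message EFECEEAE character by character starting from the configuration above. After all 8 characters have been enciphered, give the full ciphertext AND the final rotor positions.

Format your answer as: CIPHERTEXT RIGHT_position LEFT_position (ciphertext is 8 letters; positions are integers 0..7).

Answer: GHFFDBBF 5 6

Derivation:
Char 1 ('E'): step: R->6, L=5; E->plug->E->R->A->L->D->refl->H->L'->H->R'->G->plug->G
Char 2 ('F'): step: R->7, L=5; F->plug->F->R->G->L->B->refl->E->L'->B->R'->H->plug->H
Char 3 ('E'): step: R->0, L->6 (L advanced); E->plug->E->R->F->L->A->refl->F->L'->B->R'->F->plug->F
Char 4 ('C'): step: R->1, L=6; C->plug->C->R->G->L->G->refl->C->L'->H->R'->F->plug->F
Char 5 ('E'): step: R->2, L=6; E->plug->E->R->G->L->G->refl->C->L'->H->R'->D->plug->D
Char 6 ('E'): step: R->3, L=6; E->plug->E->R->A->L->D->refl->H->L'->C->R'->B->plug->B
Char 7 ('A'): step: R->4, L=6; A->plug->A->R->B->L->F->refl->A->L'->F->R'->B->plug->B
Char 8 ('E'): step: R->5, L=6; E->plug->E->R->F->L->A->refl->F->L'->B->R'->F->plug->F
Final: ciphertext=GHFFDBBF, RIGHT=5, LEFT=6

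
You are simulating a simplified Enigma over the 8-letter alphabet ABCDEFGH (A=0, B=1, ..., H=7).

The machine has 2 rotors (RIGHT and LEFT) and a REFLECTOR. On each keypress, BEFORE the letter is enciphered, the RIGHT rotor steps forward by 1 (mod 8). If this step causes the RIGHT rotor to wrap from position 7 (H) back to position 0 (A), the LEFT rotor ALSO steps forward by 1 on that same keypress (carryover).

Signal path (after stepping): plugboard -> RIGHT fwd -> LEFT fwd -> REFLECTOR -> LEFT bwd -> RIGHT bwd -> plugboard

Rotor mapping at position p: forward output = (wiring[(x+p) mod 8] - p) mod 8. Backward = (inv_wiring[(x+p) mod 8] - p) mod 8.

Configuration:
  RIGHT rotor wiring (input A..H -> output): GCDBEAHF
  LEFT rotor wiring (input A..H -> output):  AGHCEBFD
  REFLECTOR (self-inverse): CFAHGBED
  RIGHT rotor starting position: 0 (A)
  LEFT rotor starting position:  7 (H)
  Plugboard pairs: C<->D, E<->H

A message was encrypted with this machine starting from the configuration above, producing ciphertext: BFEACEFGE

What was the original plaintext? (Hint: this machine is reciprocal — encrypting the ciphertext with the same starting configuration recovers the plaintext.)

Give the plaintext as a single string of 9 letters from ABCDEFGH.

Answer: GCGGHCGBF

Derivation:
Char 1 ('B'): step: R->1, L=7; B->plug->B->R->C->L->H->refl->D->L'->E->R'->G->plug->G
Char 2 ('F'): step: R->2, L=7; F->plug->F->R->D->L->A->refl->C->L'->G->R'->D->plug->C
Char 3 ('E'): step: R->3, L=7; E->plug->H->R->A->L->E->refl->G->L'->H->R'->G->plug->G
Char 4 ('A'): step: R->4, L=7; A->plug->A->R->A->L->E->refl->G->L'->H->R'->G->plug->G
Char 5 ('C'): step: R->5, L=7; C->plug->D->R->B->L->B->refl->F->L'->F->R'->E->plug->H
Char 6 ('E'): step: R->6, L=7; E->plug->H->R->C->L->H->refl->D->L'->E->R'->D->plug->C
Char 7 ('F'): step: R->7, L=7; F->plug->F->R->F->L->F->refl->B->L'->B->R'->G->plug->G
Char 8 ('G'): step: R->0, L->0 (L advanced); G->plug->G->R->H->L->D->refl->H->L'->C->R'->B->plug->B
Char 9 ('E'): step: R->1, L=0; E->plug->H->R->F->L->B->refl->F->L'->G->R'->F->plug->F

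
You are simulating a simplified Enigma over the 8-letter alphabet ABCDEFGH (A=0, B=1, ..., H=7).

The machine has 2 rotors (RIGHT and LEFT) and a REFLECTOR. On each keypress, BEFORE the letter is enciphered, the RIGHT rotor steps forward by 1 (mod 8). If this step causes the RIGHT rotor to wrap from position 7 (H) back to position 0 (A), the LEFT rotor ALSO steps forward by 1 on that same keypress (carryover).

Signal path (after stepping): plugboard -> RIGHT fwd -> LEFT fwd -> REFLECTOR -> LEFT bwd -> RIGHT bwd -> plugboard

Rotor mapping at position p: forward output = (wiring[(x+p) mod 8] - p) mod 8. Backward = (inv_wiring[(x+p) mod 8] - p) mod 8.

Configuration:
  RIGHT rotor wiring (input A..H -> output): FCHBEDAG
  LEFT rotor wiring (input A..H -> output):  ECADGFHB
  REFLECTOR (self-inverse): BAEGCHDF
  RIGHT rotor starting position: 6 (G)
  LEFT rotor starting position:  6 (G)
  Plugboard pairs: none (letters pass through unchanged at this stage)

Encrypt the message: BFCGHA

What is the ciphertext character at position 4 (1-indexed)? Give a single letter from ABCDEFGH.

Char 1 ('B'): step: R->7, L=6; B->plug->B->R->G->L->A->refl->B->L'->A->R'->D->plug->D
Char 2 ('F'): step: R->0, L->7 (L advanced); F->plug->F->R->D->L->B->refl->A->L'->H->R'->C->plug->C
Char 3 ('C'): step: R->1, L=7; C->plug->C->R->A->L->C->refl->E->L'->E->R'->H->plug->H
Char 4 ('G'): step: R->2, L=7; G->plug->G->R->D->L->B->refl->A->L'->H->R'->B->plug->B

B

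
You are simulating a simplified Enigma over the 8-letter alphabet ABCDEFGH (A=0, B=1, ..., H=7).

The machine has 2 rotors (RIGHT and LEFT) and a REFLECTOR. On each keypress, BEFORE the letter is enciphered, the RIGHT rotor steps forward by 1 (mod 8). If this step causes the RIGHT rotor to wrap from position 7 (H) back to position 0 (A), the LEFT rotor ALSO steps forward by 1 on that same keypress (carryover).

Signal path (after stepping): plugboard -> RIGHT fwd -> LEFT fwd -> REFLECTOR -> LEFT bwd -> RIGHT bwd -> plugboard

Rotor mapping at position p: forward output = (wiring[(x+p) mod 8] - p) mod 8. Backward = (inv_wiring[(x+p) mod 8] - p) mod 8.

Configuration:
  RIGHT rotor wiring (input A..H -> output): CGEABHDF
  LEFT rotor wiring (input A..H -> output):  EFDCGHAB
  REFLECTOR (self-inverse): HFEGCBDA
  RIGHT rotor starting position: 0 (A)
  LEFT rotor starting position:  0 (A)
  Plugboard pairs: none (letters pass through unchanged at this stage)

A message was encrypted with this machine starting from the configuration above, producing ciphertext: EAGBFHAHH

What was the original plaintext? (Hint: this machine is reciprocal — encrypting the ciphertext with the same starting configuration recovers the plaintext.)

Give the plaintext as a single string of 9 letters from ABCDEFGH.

Char 1 ('E'): step: R->1, L=0; E->plug->E->R->G->L->A->refl->H->L'->F->R'->A->plug->A
Char 2 ('A'): step: R->2, L=0; A->plug->A->R->C->L->D->refl->G->L'->E->R'->H->plug->H
Char 3 ('G'): step: R->3, L=0; G->plug->G->R->D->L->C->refl->E->L'->A->R'->D->plug->D
Char 4 ('B'): step: R->4, L=0; B->plug->B->R->D->L->C->refl->E->L'->A->R'->G->plug->G
Char 5 ('F'): step: R->5, L=0; F->plug->F->R->H->L->B->refl->F->L'->B->R'->E->plug->E
Char 6 ('H'): step: R->6, L=0; H->plug->H->R->B->L->F->refl->B->L'->H->R'->B->plug->B
Char 7 ('A'): step: R->7, L=0; A->plug->A->R->G->L->A->refl->H->L'->F->R'->D->plug->D
Char 8 ('H'): step: R->0, L->1 (L advanced); H->plug->H->R->F->L->H->refl->A->L'->G->R'->B->plug->B
Char 9 ('H'): step: R->1, L=1; H->plug->H->R->B->L->C->refl->E->L'->A->R'->D->plug->D

Answer: AHDGEBDBD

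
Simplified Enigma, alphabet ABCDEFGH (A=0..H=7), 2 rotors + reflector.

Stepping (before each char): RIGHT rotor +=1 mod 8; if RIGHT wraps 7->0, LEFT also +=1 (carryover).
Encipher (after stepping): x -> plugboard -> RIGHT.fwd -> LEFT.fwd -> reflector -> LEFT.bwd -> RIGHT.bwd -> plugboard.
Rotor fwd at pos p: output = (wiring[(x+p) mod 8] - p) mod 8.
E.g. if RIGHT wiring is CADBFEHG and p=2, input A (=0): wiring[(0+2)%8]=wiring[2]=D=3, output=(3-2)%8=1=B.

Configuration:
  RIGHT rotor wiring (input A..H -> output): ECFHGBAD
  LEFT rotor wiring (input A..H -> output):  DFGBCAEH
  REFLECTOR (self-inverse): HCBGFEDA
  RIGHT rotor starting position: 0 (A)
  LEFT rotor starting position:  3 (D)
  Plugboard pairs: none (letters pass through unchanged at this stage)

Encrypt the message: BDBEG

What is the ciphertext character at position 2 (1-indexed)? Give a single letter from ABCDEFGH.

Char 1 ('B'): step: R->1, L=3; B->plug->B->R->E->L->E->refl->F->L'->C->R'->G->plug->G
Char 2 ('D'): step: R->2, L=3; D->plug->D->R->H->L->D->refl->G->L'->A->R'->H->plug->H

H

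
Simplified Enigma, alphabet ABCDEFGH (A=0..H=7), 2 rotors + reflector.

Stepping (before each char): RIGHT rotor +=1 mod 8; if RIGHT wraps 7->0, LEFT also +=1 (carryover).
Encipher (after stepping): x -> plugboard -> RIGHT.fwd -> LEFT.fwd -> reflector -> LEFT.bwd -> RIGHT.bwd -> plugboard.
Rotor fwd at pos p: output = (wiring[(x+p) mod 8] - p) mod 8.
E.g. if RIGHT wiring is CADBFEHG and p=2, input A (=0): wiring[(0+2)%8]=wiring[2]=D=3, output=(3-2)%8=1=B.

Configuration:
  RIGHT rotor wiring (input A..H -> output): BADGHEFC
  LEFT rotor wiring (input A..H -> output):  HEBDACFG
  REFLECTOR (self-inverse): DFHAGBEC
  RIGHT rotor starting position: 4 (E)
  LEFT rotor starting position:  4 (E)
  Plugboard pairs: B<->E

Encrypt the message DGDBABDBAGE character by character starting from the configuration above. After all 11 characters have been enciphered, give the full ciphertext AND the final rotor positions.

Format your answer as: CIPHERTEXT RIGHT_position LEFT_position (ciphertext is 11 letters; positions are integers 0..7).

Answer: CFGAGEHDGAF 7 5

Derivation:
Char 1 ('D'): step: R->5, L=4; D->plug->D->R->E->L->D->refl->A->L'->F->R'->C->plug->C
Char 2 ('G'): step: R->6, L=4; G->plug->G->R->B->L->G->refl->E->L'->A->R'->F->plug->F
Char 3 ('D'): step: R->7, L=4; D->plug->D->R->E->L->D->refl->A->L'->F->R'->G->plug->G
Char 4 ('B'): step: R->0, L->5 (L advanced); B->plug->E->R->H->L->D->refl->A->L'->B->R'->A->plug->A
Char 5 ('A'): step: R->1, L=5; A->plug->A->R->H->L->D->refl->A->L'->B->R'->G->plug->G
Char 6 ('B'): step: R->2, L=5; B->plug->E->R->D->L->C->refl->H->L'->E->R'->B->plug->E
Char 7 ('D'): step: R->3, L=5; D->plug->D->R->C->L->B->refl->F->L'->A->R'->H->plug->H
Char 8 ('B'): step: R->4, L=5; B->plug->E->R->F->L->E->refl->G->L'->G->R'->D->plug->D
Char 9 ('A'): step: R->5, L=5; A->plug->A->R->H->L->D->refl->A->L'->B->R'->G->plug->G
Char 10 ('G'): step: R->6, L=5; G->plug->G->R->B->L->A->refl->D->L'->H->R'->A->plug->A
Char 11 ('E'): step: R->7, L=5; E->plug->B->R->C->L->B->refl->F->L'->A->R'->F->plug->F
Final: ciphertext=CFGAGEHDGAF, RIGHT=7, LEFT=5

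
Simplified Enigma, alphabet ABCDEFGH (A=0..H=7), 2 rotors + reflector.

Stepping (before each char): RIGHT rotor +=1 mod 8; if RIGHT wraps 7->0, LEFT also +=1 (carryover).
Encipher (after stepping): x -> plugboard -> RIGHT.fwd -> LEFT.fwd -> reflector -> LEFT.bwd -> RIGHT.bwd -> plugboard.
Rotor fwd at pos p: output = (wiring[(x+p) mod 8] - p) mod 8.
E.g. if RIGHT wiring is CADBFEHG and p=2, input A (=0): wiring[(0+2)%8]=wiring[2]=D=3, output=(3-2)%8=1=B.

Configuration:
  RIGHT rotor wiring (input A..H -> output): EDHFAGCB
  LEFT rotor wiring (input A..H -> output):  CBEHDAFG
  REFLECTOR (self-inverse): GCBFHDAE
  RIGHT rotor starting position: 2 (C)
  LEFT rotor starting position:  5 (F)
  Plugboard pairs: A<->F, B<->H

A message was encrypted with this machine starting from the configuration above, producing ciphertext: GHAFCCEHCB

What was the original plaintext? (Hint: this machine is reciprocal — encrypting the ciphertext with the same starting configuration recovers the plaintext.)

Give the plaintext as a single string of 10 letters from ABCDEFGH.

Char 1 ('G'): step: R->3, L=5; G->plug->G->R->A->L->D->refl->F->L'->D->R'->C->plug->C
Char 2 ('H'): step: R->4, L=5; H->plug->B->R->C->L->B->refl->C->L'->G->R'->C->plug->C
Char 3 ('A'): step: R->5, L=5; A->plug->F->R->C->L->B->refl->C->L'->G->R'->E->plug->E
Char 4 ('F'): step: R->6, L=5; F->plug->A->R->E->L->E->refl->H->L'->F->R'->D->plug->D
Char 5 ('C'): step: R->7, L=5; C->plug->C->R->E->L->E->refl->H->L'->F->R'->B->plug->H
Char 6 ('C'): step: R->0, L->6 (L advanced); C->plug->C->R->H->L->C->refl->B->L'->F->R'->D->plug->D
Char 7 ('E'): step: R->1, L=6; E->plug->E->R->F->L->B->refl->C->L'->H->R'->D->plug->D
Char 8 ('H'): step: R->2, L=6; H->plug->B->R->D->L->D->refl->F->L'->G->R'->C->plug->C
Char 9 ('C'): step: R->3, L=6; C->plug->C->R->D->L->D->refl->F->L'->G->R'->E->plug->E
Char 10 ('B'): step: R->4, L=6; B->plug->H->R->B->L->A->refl->G->L'->E->R'->A->plug->F

Answer: CCEDHDDCEF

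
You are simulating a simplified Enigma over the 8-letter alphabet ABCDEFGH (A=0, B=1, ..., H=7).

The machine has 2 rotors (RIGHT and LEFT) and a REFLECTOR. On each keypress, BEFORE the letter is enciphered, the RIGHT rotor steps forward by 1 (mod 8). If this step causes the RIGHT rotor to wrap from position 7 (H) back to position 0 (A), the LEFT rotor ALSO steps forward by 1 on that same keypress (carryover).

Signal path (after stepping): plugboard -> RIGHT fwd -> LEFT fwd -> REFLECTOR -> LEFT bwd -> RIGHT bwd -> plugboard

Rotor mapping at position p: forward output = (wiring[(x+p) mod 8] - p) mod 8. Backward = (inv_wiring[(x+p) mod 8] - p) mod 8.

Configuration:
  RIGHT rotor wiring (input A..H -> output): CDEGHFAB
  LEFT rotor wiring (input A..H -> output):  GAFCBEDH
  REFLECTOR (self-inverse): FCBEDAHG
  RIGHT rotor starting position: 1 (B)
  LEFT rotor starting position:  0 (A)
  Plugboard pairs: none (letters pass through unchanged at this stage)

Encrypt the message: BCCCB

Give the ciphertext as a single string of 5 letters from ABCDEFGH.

Char 1 ('B'): step: R->2, L=0; B->plug->B->R->E->L->B->refl->C->L'->D->R'->D->plug->D
Char 2 ('C'): step: R->3, L=0; C->plug->C->R->C->L->F->refl->A->L'->B->R'->H->plug->H
Char 3 ('C'): step: R->4, L=0; C->plug->C->R->E->L->B->refl->C->L'->D->R'->A->plug->A
Char 4 ('C'): step: R->5, L=0; C->plug->C->R->E->L->B->refl->C->L'->D->R'->B->plug->B
Char 5 ('B'): step: R->6, L=0; B->plug->B->R->D->L->C->refl->B->L'->E->R'->C->plug->C

Answer: DHABC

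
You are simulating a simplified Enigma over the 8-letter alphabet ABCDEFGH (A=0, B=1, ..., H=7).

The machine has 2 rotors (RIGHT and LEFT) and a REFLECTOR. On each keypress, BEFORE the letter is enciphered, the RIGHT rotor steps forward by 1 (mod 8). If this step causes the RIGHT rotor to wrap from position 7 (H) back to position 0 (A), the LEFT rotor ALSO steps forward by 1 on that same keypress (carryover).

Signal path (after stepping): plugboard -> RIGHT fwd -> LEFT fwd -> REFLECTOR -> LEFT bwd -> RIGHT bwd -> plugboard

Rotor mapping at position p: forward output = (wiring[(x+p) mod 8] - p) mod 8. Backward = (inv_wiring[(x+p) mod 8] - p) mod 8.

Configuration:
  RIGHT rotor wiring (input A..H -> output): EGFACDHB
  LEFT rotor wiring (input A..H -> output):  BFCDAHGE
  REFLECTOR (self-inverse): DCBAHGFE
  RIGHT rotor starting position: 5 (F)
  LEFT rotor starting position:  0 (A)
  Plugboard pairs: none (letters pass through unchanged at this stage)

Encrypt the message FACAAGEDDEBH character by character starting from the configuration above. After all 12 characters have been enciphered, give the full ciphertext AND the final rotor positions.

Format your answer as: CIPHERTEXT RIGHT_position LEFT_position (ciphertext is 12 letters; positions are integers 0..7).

Answer: DHABCCCABAAE 1 2

Derivation:
Char 1 ('F'): step: R->6, L=0; F->plug->F->R->C->L->C->refl->B->L'->A->R'->D->plug->D
Char 2 ('A'): step: R->7, L=0; A->plug->A->R->C->L->C->refl->B->L'->A->R'->H->plug->H
Char 3 ('C'): step: R->0, L->1 (L advanced); C->plug->C->R->F->L->F->refl->G->L'->E->R'->A->plug->A
Char 4 ('A'): step: R->1, L=1; A->plug->A->R->F->L->F->refl->G->L'->E->R'->B->plug->B
Char 5 ('A'): step: R->2, L=1; A->plug->A->R->D->L->H->refl->E->L'->A->R'->C->plug->C
Char 6 ('G'): step: R->3, L=1; G->plug->G->R->D->L->H->refl->E->L'->A->R'->C->plug->C
Char 7 ('E'): step: R->4, L=1; E->plug->E->R->A->L->E->refl->H->L'->D->R'->C->plug->C
Char 8 ('D'): step: R->5, L=1; D->plug->D->R->H->L->A->refl->D->L'->G->R'->A->plug->A
Char 9 ('D'): step: R->6, L=1; D->plug->D->R->A->L->E->refl->H->L'->D->R'->B->plug->B
Char 10 ('E'): step: R->7, L=1; E->plug->E->R->B->L->B->refl->C->L'->C->R'->A->plug->A
Char 11 ('B'): step: R->0, L->2 (L advanced); B->plug->B->R->G->L->H->refl->E->L'->E->R'->A->plug->A
Char 12 ('H'): step: R->1, L=2; H->plug->H->R->D->L->F->refl->G->L'->C->R'->E->plug->E
Final: ciphertext=DHABCCCABAAE, RIGHT=1, LEFT=2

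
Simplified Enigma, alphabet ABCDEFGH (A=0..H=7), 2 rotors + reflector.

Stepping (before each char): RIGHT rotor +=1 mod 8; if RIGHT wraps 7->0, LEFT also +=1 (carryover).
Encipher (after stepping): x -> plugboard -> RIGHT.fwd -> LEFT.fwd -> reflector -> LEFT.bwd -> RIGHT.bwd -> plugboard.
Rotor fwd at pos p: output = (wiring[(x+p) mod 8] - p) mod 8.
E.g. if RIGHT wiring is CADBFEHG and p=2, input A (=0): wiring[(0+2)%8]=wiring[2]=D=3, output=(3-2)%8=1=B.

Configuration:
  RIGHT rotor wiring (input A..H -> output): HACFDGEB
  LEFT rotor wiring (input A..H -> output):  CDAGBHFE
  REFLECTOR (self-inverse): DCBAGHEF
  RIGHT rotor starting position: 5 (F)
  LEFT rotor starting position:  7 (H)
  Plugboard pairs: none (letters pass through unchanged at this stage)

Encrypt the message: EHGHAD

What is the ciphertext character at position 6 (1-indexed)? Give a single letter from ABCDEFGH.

Char 1 ('E'): step: R->6, L=7; E->plug->E->R->E->L->H->refl->F->L'->A->R'->H->plug->H
Char 2 ('H'): step: R->7, L=7; H->plug->H->R->F->L->C->refl->B->L'->D->R'->D->plug->D
Char 3 ('G'): step: R->0, L->0 (L advanced); G->plug->G->R->E->L->B->refl->C->L'->A->R'->B->plug->B
Char 4 ('H'): step: R->1, L=0; H->plug->H->R->G->L->F->refl->H->L'->F->R'->E->plug->E
Char 5 ('A'): step: R->2, L=0; A->plug->A->R->A->L->C->refl->B->L'->E->R'->D->plug->D
Char 6 ('D'): step: R->3, L=0; D->plug->D->R->B->L->D->refl->A->L'->C->R'->A->plug->A

A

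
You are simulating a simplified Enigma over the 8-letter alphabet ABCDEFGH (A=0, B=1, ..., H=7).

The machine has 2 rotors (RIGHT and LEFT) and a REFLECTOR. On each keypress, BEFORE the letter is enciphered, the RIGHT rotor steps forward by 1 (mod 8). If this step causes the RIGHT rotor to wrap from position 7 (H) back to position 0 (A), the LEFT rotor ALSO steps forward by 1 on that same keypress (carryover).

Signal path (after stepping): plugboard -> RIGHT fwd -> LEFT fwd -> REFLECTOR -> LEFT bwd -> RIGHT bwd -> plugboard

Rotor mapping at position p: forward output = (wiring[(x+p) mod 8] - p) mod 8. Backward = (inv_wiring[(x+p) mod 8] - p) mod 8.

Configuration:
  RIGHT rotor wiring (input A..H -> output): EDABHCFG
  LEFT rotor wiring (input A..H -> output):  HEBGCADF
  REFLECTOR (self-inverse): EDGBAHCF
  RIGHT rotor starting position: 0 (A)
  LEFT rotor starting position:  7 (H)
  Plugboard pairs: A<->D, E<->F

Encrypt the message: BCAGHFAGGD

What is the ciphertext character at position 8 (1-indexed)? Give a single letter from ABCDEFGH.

Char 1 ('B'): step: R->1, L=7; B->plug->B->R->H->L->E->refl->A->L'->B->R'->E->plug->F
Char 2 ('C'): step: R->2, L=7; C->plug->C->R->F->L->D->refl->B->L'->G->R'->A->plug->D
Char 3 ('A'): step: R->3, L=7; A->plug->D->R->C->L->F->refl->H->L'->E->R'->B->plug->B
Char 4 ('G'): step: R->4, L=7; G->plug->G->R->E->L->H->refl->F->L'->C->R'->D->plug->A
Char 5 ('H'): step: R->5, L=7; H->plug->H->R->C->L->F->refl->H->L'->E->R'->G->plug->G
Char 6 ('F'): step: R->6, L=7; F->plug->E->R->C->L->F->refl->H->L'->E->R'->H->plug->H
Char 7 ('A'): step: R->7, L=7; A->plug->D->R->B->L->A->refl->E->L'->H->R'->A->plug->D
Char 8 ('G'): step: R->0, L->0 (L advanced); G->plug->G->R->F->L->A->refl->E->L'->B->R'->D->plug->A

A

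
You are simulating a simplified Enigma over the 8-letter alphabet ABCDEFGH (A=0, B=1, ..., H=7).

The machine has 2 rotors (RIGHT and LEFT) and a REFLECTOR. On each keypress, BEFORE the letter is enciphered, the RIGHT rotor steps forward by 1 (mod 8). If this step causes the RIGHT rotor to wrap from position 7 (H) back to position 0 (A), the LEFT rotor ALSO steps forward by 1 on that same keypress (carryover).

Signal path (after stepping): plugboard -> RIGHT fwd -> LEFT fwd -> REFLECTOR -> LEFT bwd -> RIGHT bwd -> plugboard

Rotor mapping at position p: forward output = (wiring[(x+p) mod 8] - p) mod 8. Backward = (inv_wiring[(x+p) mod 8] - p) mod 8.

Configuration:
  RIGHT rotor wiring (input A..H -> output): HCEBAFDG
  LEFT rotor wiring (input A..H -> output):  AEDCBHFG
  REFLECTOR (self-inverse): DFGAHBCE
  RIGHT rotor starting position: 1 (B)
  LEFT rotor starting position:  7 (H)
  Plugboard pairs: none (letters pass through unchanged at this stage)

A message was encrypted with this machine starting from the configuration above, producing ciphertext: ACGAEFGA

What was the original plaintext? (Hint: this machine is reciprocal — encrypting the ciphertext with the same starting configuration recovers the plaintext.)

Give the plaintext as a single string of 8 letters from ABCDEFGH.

Answer: EHEHDEAG

Derivation:
Char 1 ('A'): step: R->2, L=7; A->plug->A->R->C->L->F->refl->B->L'->B->R'->E->plug->E
Char 2 ('C'): step: R->3, L=7; C->plug->C->R->C->L->F->refl->B->L'->B->R'->H->plug->H
Char 3 ('G'): step: R->4, L=7; G->plug->G->R->A->L->H->refl->E->L'->D->R'->E->plug->E
Char 4 ('A'): step: R->5, L=7; A->plug->A->R->A->L->H->refl->E->L'->D->R'->H->plug->H
Char 5 ('E'): step: R->6, L=7; E->plug->E->R->G->L->A->refl->D->L'->E->R'->D->plug->D
Char 6 ('F'): step: R->7, L=7; F->plug->F->R->B->L->B->refl->F->L'->C->R'->E->plug->E
Char 7 ('G'): step: R->0, L->0 (L advanced); G->plug->G->R->D->L->C->refl->G->L'->H->R'->A->plug->A
Char 8 ('A'): step: R->1, L=0; A->plug->A->R->B->L->E->refl->H->L'->F->R'->G->plug->G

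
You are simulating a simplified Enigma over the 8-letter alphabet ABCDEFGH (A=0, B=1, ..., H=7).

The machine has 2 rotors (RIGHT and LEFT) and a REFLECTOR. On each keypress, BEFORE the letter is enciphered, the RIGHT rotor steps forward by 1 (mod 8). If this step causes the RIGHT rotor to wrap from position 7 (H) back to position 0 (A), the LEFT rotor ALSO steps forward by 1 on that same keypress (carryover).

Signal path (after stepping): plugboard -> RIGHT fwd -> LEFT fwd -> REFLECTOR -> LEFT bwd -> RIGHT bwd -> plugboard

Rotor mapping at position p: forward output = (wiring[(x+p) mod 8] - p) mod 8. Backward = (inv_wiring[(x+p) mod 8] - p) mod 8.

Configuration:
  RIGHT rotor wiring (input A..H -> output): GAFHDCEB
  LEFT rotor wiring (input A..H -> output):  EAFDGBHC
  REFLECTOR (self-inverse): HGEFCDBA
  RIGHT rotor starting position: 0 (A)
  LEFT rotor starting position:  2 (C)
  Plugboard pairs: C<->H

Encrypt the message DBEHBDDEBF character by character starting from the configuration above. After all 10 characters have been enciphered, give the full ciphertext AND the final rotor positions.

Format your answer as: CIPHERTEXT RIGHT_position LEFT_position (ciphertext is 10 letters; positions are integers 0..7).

Answer: HACFDAADGA 2 3

Derivation:
Char 1 ('D'): step: R->1, L=2; D->plug->D->R->C->L->E->refl->C->L'->G->R'->C->plug->H
Char 2 ('B'): step: R->2, L=2; B->plug->B->R->F->L->A->refl->H->L'->D->R'->A->plug->A
Char 3 ('E'): step: R->3, L=2; E->plug->E->R->G->L->C->refl->E->L'->C->R'->H->plug->C
Char 4 ('H'): step: R->4, L=2; H->plug->C->R->A->L->D->refl->F->L'->E->R'->F->plug->F
Char 5 ('B'): step: R->5, L=2; B->plug->B->R->H->L->G->refl->B->L'->B->R'->D->plug->D
Char 6 ('D'): step: R->6, L=2; D->plug->D->R->C->L->E->refl->C->L'->G->R'->A->plug->A
Char 7 ('D'): step: R->7, L=2; D->plug->D->R->G->L->C->refl->E->L'->C->R'->A->plug->A
Char 8 ('E'): step: R->0, L->3 (L advanced); E->plug->E->R->D->L->E->refl->C->L'->H->R'->D->plug->D
Char 9 ('B'): step: R->1, L=3; B->plug->B->R->E->L->H->refl->A->L'->A->R'->G->plug->G
Char 10 ('F'): step: R->2, L=3; F->plug->F->R->H->L->C->refl->E->L'->D->R'->A->plug->A
Final: ciphertext=HACFDAADGA, RIGHT=2, LEFT=3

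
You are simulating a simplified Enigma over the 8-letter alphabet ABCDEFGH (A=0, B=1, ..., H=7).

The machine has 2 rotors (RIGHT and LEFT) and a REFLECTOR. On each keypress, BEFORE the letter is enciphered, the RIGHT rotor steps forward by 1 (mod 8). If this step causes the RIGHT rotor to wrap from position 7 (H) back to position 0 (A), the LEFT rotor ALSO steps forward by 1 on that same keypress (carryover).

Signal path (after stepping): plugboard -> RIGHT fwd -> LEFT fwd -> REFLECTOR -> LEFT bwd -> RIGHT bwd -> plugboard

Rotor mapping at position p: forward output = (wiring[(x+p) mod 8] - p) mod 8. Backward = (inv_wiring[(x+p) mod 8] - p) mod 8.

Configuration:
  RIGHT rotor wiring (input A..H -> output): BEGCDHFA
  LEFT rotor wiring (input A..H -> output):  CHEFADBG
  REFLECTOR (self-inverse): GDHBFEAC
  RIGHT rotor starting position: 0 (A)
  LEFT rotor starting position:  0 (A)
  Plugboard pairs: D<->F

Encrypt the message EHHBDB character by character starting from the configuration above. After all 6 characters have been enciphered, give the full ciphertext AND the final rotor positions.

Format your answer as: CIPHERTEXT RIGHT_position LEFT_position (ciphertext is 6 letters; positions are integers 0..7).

Char 1 ('E'): step: R->1, L=0; E->plug->E->R->G->L->B->refl->D->L'->F->R'->B->plug->B
Char 2 ('H'): step: R->2, L=0; H->plug->H->R->C->L->E->refl->F->L'->D->R'->E->plug->E
Char 3 ('H'): step: R->3, L=0; H->plug->H->R->D->L->F->refl->E->L'->C->R'->D->plug->F
Char 4 ('B'): step: R->4, L=0; B->plug->B->R->D->L->F->refl->E->L'->C->R'->G->plug->G
Char 5 ('D'): step: R->5, L=0; D->plug->F->R->B->L->H->refl->C->L'->A->R'->B->plug->B
Char 6 ('B'): step: R->6, L=0; B->plug->B->R->C->L->E->refl->F->L'->D->R'->C->plug->C
Final: ciphertext=BEFGBC, RIGHT=6, LEFT=0

Answer: BEFGBC 6 0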